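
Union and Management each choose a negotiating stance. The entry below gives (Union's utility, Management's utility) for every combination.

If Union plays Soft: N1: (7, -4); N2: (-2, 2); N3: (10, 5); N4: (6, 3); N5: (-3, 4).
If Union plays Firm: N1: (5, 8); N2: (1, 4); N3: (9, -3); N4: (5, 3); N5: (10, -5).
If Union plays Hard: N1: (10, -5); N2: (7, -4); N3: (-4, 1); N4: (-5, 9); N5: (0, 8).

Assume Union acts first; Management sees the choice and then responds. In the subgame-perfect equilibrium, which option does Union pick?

Solve by backward induction (Union leads).
- Soft: BR = N3, leader payoff 10.
- Firm: BR = N1, leader payoff 5.
- Hard: BR = N4, leader payoff -5.
Maximizing over 10, 5, -5, Union chooses Soft. Subgame-perfect outcome: (Soft, N3) with payoffs (10, 5).

Soft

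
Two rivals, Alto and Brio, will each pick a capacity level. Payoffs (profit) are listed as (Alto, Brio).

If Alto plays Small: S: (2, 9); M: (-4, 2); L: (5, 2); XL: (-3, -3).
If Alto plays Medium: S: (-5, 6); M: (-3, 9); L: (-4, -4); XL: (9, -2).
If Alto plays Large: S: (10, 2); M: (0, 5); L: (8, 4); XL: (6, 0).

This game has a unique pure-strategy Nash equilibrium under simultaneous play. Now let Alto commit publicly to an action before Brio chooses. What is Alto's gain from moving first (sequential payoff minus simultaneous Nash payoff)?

Solve by backward induction (Alto leads).
- Small: Brio compares 9, 2, 2, -3 and picks S; Alto would get 2.
- Medium: Brio compares 6, 9, -4, -2 and picks M; Alto would get -3.
- Large: Brio compares 2, 5, 4, 0 and picks M; Alto would get 0.
Alto's induced payoffs are 2, -3, 0, so Alto commits to Small. Subgame-perfect outcome: (Small, S) with payoffs (2, 9).
For the simultaneous game, intersect best replies.
Alto's best replies: S→Large; M→Large; L→Large; XL→Medium.
Brio's best replies: Small→S; Medium→M; Large→M.
The unique mutual best reply is (Large, M), giving (0, 5).
Alto's commitment gain: 2 − 0 = 2.

2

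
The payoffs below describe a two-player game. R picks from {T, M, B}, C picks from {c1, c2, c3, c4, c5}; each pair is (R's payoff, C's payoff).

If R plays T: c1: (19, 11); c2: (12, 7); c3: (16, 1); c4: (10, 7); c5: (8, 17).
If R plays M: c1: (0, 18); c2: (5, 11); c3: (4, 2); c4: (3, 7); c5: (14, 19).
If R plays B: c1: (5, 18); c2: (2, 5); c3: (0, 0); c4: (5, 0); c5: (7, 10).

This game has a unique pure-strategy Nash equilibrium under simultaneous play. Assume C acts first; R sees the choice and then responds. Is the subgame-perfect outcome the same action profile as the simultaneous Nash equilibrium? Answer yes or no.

Backward induction with C moving first.
- c1: R compares 19, 0, 5 and picks T; C would get 11.
- c2: R compares 12, 5, 2 and picks T; C would get 7.
- c3: R compares 16, 4, 0 and picks T; C would get 1.
- c4: R compares 10, 3, 5 and picks T; C would get 7.
- c5: R compares 8, 14, 7 and picks M; C would get 19.
C's induced payoffs are 11, 7, 1, 7, 19, so C commits to c5. Subgame-perfect outcome: (M, c5) with payoffs (14, 19).
For the simultaneous game, intersect best replies.
R's best replies: c1→T; c2→T; c3→T; c4→T; c5→M.
C's best replies: T→c5; M→c5; B→c1.
The unique mutual best reply is (M, c5), giving (14, 19).
Sequential outcome (M, c5) coincides with the Nash profile (M, c5).

yes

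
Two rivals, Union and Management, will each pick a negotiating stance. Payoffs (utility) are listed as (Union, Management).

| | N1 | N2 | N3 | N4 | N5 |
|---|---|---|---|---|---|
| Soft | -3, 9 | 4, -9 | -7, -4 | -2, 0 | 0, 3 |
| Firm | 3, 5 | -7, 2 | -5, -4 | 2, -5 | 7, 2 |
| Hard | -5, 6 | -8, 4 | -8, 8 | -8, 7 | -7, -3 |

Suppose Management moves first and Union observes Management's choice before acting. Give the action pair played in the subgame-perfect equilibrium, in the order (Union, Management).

(Firm, N1)

Union best-responds to each possible Management move:
- N1 → Union plays Firm (best of -3, 3, -5); Management gets 5.
- N2 → Union plays Soft (best of 4, -7, -8); Management gets -9.
- N3 → Union plays Firm (best of -7, -5, -8); Management gets -4.
- N4 → Union plays Firm (best of -2, 2, -8); Management gets -5.
- N5 → Union plays Firm (best of 0, 7, -7); Management gets 2.
Management's induced payoffs are 5, -9, -4, -5, 2, so Management commits to N1. Subgame-perfect outcome: (Firm, N1) with payoffs (3, 5).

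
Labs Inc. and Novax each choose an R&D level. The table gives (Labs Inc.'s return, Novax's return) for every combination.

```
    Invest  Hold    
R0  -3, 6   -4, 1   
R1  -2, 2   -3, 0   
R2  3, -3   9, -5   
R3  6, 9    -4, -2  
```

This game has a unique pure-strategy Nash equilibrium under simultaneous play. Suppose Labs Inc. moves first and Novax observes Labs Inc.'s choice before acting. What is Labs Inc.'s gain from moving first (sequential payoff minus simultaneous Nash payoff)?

Work backward from Novax's decision.
- R0 → Novax plays Invest (best of 6, 1); Labs Inc. gets -3.
- R1 → Novax plays Invest (best of 2, 0); Labs Inc. gets -2.
- R2 → Novax plays Invest (best of -3, -5); Labs Inc. gets 3.
- R3 → Novax plays Invest (best of 9, -2); Labs Inc. gets 6.
Among -3, -2, 3, 6, the best is 6 at R3. Subgame-perfect outcome: (R3, Invest) with payoffs (6, 9).
Under simultaneous play:
Labs Inc.'s best replies: Invest→R3; Hold→R2.
Novax's best replies: R0→Invest; R1→Invest; R2→Invest; R3→Invest.
The unique mutual best reply is (R3, Invest), giving (6, 9).
Labs Inc.'s commitment gain: 6 − 6 = 0.

0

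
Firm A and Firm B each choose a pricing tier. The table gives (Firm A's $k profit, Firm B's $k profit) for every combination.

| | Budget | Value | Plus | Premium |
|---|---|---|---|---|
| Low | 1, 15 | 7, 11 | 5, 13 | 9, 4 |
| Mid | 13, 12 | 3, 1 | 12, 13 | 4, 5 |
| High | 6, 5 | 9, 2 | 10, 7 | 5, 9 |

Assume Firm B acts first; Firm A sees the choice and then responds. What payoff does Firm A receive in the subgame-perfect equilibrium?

Backward induction with Firm B moving first.
- Budget: Firm A compares 1, 13, 6 and picks Mid; Firm B would get 12.
- Value: Firm A compares 7, 3, 9 and picks High; Firm B would get 2.
- Plus: Firm A compares 5, 12, 10 and picks Mid; Firm B would get 13.
- Premium: Firm A compares 9, 4, 5 and picks Low; Firm B would get 4.
Firm B's induced payoffs are 12, 2, 13, 4, so Firm B commits to Plus. Subgame-perfect outcome: (Mid, Plus) with payoffs (12, 13).

12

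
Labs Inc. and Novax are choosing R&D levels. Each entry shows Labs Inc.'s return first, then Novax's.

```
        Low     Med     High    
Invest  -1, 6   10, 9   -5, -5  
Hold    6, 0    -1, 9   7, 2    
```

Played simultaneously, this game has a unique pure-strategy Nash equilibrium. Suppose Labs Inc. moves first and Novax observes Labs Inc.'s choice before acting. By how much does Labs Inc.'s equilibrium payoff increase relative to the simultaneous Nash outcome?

Work backward from Novax's decision.
- Invest → Novax plays Med (best of 6, 9, -5); Labs Inc. gets 10.
- Hold → Novax plays Med (best of 0, 9, 2); Labs Inc. gets -1.
Among 10, -1, the best is 10 at Invest. Subgame-perfect outcome: (Invest, Med) with payoffs (10, 9).
Under simultaneous play:
Labs Inc.'s best replies: Low→Hold; Med→Invest; High→Hold.
Novax's best replies: Invest→Med; Hold→Med.
Only (Invest, Med) has each player best-responding; Nash payoffs (10, 9).
Labs Inc.'s commitment gain: 10 − 10 = 0.

0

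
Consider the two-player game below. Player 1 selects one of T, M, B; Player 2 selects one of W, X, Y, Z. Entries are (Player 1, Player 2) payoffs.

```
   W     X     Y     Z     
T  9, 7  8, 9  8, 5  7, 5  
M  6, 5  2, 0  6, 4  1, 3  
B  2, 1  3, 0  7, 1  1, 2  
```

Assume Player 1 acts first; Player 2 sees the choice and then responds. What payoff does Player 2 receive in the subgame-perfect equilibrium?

9

Player 2 best-responds to each possible Player 1 move:
- T: BR = X, leader payoff 8.
- M: BR = W, leader payoff 6.
- B: BR = Z, leader payoff 1.
Player 1's induced payoffs are 8, 6, 1, so Player 1 commits to T. Subgame-perfect outcome: (T, X) with payoffs (8, 9).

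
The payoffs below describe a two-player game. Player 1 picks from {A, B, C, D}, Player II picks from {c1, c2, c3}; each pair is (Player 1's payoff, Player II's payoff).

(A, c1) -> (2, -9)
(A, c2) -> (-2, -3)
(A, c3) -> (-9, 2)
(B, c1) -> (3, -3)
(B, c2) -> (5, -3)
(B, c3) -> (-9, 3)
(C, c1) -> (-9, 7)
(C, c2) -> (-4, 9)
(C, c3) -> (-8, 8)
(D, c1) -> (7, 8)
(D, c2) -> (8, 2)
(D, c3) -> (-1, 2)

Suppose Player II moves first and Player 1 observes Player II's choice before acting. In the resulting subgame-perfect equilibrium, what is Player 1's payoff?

Work backward from Player 1's decision.
- c1: BR = D, leader payoff 8.
- c2: BR = D, leader payoff 2.
- c3: BR = D, leader payoff 2.
Among 8, 2, 2, the best is 8 at c1. Subgame-perfect outcome: (D, c1) with payoffs (7, 8).

7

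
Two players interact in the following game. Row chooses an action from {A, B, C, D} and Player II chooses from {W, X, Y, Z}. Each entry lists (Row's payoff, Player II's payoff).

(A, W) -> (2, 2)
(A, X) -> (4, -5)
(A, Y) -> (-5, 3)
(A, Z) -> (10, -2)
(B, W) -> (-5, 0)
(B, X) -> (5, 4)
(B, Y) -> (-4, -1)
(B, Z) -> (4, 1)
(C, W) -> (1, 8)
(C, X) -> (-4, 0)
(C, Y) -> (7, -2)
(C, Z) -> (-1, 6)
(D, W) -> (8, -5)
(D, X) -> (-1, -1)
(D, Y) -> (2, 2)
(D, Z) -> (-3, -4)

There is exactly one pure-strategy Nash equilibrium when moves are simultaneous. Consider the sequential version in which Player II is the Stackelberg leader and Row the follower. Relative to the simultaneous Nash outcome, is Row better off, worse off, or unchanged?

unchanged

Work backward from Row's decision.
- W → Row plays D (best of 2, -5, 1, 8); Player II gets -5.
- X → Row plays B (best of 4, 5, -4, -1); Player II gets 4.
- Y → Row plays C (best of -5, -4, 7, 2); Player II gets -2.
- Z → Row plays A (best of 10, 4, -1, -3); Player II gets -2.
Player II's induced payoffs are -5, 4, -2, -2, so Player II commits to X. Subgame-perfect outcome: (B, X) with payoffs (5, 4).
For the simultaneous game, intersect best replies.
Row's best replies: W→D; X→B; Y→C; Z→A.
Player II's best replies: A→Y; B→X; C→W; D→Y.
The unique mutual best reply is (B, X), giving (5, 4).
Row earns 5 sequentially versus 5 at the Nash outcome: unchanged.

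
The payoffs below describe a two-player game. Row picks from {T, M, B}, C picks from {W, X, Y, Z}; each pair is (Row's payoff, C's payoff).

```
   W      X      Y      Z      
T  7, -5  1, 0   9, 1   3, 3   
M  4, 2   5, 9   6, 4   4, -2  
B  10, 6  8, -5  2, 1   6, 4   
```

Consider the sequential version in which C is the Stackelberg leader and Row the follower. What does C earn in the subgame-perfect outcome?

6

Backward induction with C moving first.
- W → Row plays B (best of 7, 4, 10); C gets 6.
- X → Row plays B (best of 1, 5, 8); C gets -5.
- Y → Row plays T (best of 9, 6, 2); C gets 1.
- Z → Row plays B (best of 3, 4, 6); C gets 4.
Maximizing over 6, -5, 1, 4, C chooses W. Subgame-perfect outcome: (B, W) with payoffs (10, 6).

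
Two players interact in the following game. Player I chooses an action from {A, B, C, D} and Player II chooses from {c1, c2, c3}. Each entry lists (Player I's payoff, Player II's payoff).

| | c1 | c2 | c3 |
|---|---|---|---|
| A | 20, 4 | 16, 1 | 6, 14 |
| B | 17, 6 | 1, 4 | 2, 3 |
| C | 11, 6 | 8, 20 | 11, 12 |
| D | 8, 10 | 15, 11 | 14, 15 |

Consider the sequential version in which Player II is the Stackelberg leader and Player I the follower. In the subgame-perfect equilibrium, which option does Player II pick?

c3

Player I best-responds to each possible Player II move:
- c1: Player I compares 20, 17, 11, 8 and picks A; Player II would get 4.
- c2: Player I compares 16, 1, 8, 15 and picks A; Player II would get 1.
- c3: Player I compares 6, 2, 11, 14 and picks D; Player II would get 15.
Among 4, 1, 15, the best is 15 at c3. Subgame-perfect outcome: (D, c3) with payoffs (14, 15).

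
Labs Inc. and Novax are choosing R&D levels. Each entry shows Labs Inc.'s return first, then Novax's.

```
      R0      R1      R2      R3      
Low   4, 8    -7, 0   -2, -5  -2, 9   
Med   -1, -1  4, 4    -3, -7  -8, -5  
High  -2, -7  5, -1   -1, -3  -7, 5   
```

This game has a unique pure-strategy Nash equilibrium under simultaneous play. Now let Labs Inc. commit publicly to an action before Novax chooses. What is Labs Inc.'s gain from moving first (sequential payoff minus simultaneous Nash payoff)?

Novax best-responds to each possible Labs Inc. move:
- Low → Novax plays R3 (best of 8, 0, -5, 9); Labs Inc. gets -2.
- Med → Novax plays R1 (best of -1, 4, -7, -5); Labs Inc. gets 4.
- High → Novax plays R3 (best of -7, -1, -3, 5); Labs Inc. gets -7.
Maximizing over -2, 4, -7, Labs Inc. chooses Med. Subgame-perfect outcome: (Med, R1) with payoffs (4, 4).
Now find the simultaneous Nash equilibrium.
Labs Inc.'s best replies: R0→Low; R1→High; R2→High; R3→Low.
Novax's best replies: Low→R3; Med→R1; High→R3.
The unique mutual best reply is (Low, R3), giving (-2, 9).
Labs Inc.'s commitment gain: 4 − -2 = 6.

6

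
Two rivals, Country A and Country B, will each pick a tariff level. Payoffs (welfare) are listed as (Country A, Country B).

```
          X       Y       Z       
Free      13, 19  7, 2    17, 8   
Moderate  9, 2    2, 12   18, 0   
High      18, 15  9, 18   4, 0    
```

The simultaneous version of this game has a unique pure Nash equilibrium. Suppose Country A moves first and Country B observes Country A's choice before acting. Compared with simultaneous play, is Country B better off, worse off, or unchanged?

Country B best-responds to each possible Country A move:
- Free: BR = X, leader payoff 13.
- Moderate: BR = Y, leader payoff 2.
- High: BR = Y, leader payoff 9.
Maximizing over 13, 2, 9, Country A chooses Free. Subgame-perfect outcome: (Free, X) with payoffs (13, 19).
Under simultaneous play:
Country A's best replies: X→High; Y→High; Z→Moderate.
Country B's best replies: Free→X; Moderate→Y; High→Y.
The unique mutual best reply is (High, Y), giving (9, 18).
Country B earns 19 sequentially versus 18 at the Nash outcome: better off.

better off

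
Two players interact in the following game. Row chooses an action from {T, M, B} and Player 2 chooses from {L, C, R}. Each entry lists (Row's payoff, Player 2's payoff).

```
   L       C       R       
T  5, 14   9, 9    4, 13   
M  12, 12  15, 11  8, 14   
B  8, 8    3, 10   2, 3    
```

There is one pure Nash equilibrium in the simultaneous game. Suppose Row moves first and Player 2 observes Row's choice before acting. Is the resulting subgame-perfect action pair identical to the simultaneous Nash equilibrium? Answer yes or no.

yes

Solve by backward induction (Row leads).
- T → Player 2 plays L (best of 14, 9, 13); Row gets 5.
- M → Player 2 plays R (best of 12, 11, 14); Row gets 8.
- B → Player 2 plays C (best of 8, 10, 3); Row gets 3.
Maximizing over 5, 8, 3, Row chooses M. Subgame-perfect outcome: (M, R) with payoffs (8, 14).
Now find the simultaneous Nash equilibrium.
Row's best replies: L→M; C→M; R→M.
Player 2's best replies: T→L; M→R; B→C.
The unique mutual best reply is (M, R), giving (8, 14).
Sequential outcome (M, R) coincides with the Nash profile (M, R).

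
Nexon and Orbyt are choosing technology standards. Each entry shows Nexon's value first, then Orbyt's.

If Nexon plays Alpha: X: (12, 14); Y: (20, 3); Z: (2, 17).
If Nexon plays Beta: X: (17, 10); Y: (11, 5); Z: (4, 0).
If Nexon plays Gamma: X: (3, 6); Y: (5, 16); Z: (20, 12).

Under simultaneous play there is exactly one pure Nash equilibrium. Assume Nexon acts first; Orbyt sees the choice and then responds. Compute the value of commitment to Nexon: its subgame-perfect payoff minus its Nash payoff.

0

Work backward from Orbyt's decision.
- Alpha: BR = Z, leader payoff 2.
- Beta: BR = X, leader payoff 17.
- Gamma: BR = Y, leader payoff 5.
Maximizing over 2, 17, 5, Nexon chooses Beta. Subgame-perfect outcome: (Beta, X) with payoffs (17, 10).
Under simultaneous play:
Nexon's best replies: X→Beta; Y→Alpha; Z→Gamma.
Orbyt's best replies: Alpha→Z; Beta→X; Gamma→Y.
The unique mutual best reply is (Beta, X), giving (17, 10).
Nexon's commitment gain: 17 − 17 = 0.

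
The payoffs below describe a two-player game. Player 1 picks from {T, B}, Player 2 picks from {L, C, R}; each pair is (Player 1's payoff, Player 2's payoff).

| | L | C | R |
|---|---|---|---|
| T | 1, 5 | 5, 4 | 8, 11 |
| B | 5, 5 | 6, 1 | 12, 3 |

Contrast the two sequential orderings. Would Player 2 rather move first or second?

second

If Player 1 leads: Player 2's best replies are T→R, B→L; Player 1's induced payoffs 8, 5; outcome (T, R), payoffs (8, 11).
If Player 2 leads: Player 1's best replies are L→B, C→B, R→B; Player 2's induced payoffs 5, 1, 3; outcome (B, L), payoffs (5, 5).
Player 2 gets 5 moving first and 11 moving second, so Player 2 prefers to move second.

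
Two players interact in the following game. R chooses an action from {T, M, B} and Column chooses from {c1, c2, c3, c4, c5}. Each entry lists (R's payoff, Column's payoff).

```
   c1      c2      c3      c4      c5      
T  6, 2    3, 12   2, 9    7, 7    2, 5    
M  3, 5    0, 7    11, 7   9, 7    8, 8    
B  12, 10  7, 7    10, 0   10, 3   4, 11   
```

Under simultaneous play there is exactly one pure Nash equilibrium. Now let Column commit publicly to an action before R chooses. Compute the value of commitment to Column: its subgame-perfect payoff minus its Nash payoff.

2

Solve by backward induction (Column leads).
- c1 → R plays B (best of 6, 3, 12); Column gets 10.
- c2 → R plays B (best of 3, 0, 7); Column gets 7.
- c3 → R plays M (best of 2, 11, 10); Column gets 7.
- c4 → R plays B (best of 7, 9, 10); Column gets 3.
- c5 → R plays M (best of 2, 8, 4); Column gets 8.
Maximizing over 10, 7, 7, 3, 8, Column chooses c1. Subgame-perfect outcome: (B, c1) with payoffs (12, 10).
For the simultaneous game, intersect best replies.
R's best replies: c1→B; c2→B; c3→M; c4→B; c5→M.
Column's best replies: T→c2; M→c5; B→c5.
Only (M, c5) has each player best-responding; Nash payoffs (8, 8).
Column's commitment gain: 10 − 8 = 2.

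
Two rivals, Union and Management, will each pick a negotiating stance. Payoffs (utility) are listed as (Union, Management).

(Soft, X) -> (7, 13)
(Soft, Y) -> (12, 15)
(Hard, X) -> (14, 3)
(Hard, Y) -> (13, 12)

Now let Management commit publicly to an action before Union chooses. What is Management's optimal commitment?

Y

Solve by backward induction (Management leads).
- X → Union plays Hard (best of 7, 14); Management gets 3.
- Y → Union plays Hard (best of 12, 13); Management gets 12.
Maximizing over 3, 12, Management chooses Y. Subgame-perfect outcome: (Hard, Y) with payoffs (13, 12).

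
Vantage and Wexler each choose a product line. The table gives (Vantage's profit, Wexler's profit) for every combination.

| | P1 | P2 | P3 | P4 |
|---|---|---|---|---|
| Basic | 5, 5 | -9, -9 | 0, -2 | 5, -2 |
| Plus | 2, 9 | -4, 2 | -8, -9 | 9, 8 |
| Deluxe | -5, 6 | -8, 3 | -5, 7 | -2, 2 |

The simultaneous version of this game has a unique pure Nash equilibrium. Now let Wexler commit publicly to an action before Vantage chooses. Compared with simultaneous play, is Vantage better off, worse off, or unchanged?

better off

Solve by backward induction (Wexler leads).
- P1: BR = Basic, leader payoff 5.
- P2: BR = Plus, leader payoff 2.
- P3: BR = Basic, leader payoff -2.
- P4: BR = Plus, leader payoff 8.
Maximizing over 5, 2, -2, 8, Wexler chooses P4. Subgame-perfect outcome: (Plus, P4) with payoffs (9, 8).
For the simultaneous game, intersect best replies.
Vantage's best replies: P1→Basic; P2→Plus; P3→Basic; P4→Plus.
Wexler's best replies: Basic→P1; Plus→P1; Deluxe→P3.
The unique mutual best reply is (Basic, P1), giving (5, 5).
Vantage earns 9 sequentially versus 5 at the Nash outcome: better off.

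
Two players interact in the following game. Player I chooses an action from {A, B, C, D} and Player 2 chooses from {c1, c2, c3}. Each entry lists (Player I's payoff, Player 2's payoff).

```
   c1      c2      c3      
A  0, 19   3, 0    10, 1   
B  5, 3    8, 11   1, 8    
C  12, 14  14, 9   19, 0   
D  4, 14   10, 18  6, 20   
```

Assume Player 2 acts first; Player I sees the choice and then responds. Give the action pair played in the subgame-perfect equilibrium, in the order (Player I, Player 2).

Player I best-responds to each possible Player 2 move:
- c1 → Player I plays C (best of 0, 5, 12, 4); Player 2 gets 14.
- c2 → Player I plays C (best of 3, 8, 14, 10); Player 2 gets 9.
- c3 → Player I plays C (best of 10, 1, 19, 6); Player 2 gets 0.
Player 2's induced payoffs are 14, 9, 0, so Player 2 commits to c1. Subgame-perfect outcome: (C, c1) with payoffs (12, 14).

(C, c1)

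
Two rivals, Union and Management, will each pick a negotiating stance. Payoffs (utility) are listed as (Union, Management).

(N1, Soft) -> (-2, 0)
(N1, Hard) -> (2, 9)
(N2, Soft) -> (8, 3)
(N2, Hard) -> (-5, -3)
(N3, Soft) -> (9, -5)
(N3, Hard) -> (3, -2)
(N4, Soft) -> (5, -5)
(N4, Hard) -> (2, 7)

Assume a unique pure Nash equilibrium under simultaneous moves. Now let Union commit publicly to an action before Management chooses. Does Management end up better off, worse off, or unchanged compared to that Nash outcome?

Work backward from Management's decision.
- N1: Management compares 0, 9 and picks Hard; Union would get 2.
- N2: Management compares 3, -3 and picks Soft; Union would get 8.
- N3: Management compares -5, -2 and picks Hard; Union would get 3.
- N4: Management compares -5, 7 and picks Hard; Union would get 2.
Union's induced payoffs are 2, 8, 3, 2, so Union commits to N2. Subgame-perfect outcome: (N2, Soft) with payoffs (8, 3).
Now find the simultaneous Nash equilibrium.
Union's best replies: Soft→N3; Hard→N3.
Management's best replies: N1→Hard; N2→Soft; N3→Hard; N4→Hard.
The unique mutual best reply is (N3, Hard), giving (3, -2).
Management earns 3 sequentially versus -2 at the Nash outcome: better off.

better off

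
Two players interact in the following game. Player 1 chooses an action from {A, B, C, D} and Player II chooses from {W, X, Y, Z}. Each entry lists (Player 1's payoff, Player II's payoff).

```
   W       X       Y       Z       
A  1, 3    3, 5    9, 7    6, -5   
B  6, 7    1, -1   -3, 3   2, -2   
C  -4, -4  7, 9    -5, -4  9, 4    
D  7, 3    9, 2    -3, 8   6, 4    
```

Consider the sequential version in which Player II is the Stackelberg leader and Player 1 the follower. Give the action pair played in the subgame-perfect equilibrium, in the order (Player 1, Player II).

Player 1 best-responds to each possible Player II move:
- W → Player 1 plays D (best of 1, 6, -4, 7); Player II gets 3.
- X → Player 1 plays D (best of 3, 1, 7, 9); Player II gets 2.
- Y → Player 1 plays A (best of 9, -3, -5, -3); Player II gets 7.
- Z → Player 1 plays C (best of 6, 2, 9, 6); Player II gets 4.
Maximizing over 3, 2, 7, 4, Player II chooses Y. Subgame-perfect outcome: (A, Y) with payoffs (9, 7).

(A, Y)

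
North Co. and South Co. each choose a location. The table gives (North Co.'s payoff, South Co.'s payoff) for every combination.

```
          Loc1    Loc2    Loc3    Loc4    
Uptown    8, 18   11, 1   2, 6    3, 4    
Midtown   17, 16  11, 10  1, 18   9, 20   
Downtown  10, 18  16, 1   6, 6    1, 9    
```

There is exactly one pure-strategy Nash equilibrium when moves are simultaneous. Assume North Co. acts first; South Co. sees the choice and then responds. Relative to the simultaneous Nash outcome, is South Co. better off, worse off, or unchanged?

South Co. best-responds to each possible North Co. move:
- Uptown: BR = Loc1, leader payoff 8.
- Midtown: BR = Loc4, leader payoff 9.
- Downtown: BR = Loc1, leader payoff 10.
Maximizing over 8, 9, 10, North Co. chooses Downtown. Subgame-perfect outcome: (Downtown, Loc1) with payoffs (10, 18).
For the simultaneous game, intersect best replies.
North Co.'s best replies: Loc1→Midtown; Loc2→Downtown; Loc3→Downtown; Loc4→Midtown.
South Co.'s best replies: Uptown→Loc1; Midtown→Loc4; Downtown→Loc1.
Only (Midtown, Loc4) has each player best-responding; Nash payoffs (9, 20).
South Co. earns 18 sequentially versus 20 at the Nash outcome: worse off.

worse off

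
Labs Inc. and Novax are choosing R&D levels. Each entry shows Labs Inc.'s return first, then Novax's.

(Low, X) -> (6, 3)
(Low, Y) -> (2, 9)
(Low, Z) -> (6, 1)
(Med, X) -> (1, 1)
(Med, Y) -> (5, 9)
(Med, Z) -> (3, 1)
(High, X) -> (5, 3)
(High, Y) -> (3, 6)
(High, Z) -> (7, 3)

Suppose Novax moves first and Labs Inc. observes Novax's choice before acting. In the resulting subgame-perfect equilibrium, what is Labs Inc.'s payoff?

5

Labs Inc. best-responds to each possible Novax move:
- X: BR = Low, leader payoff 3.
- Y: BR = Med, leader payoff 9.
- Z: BR = High, leader payoff 3.
Novax's induced payoffs are 3, 9, 3, so Novax commits to Y. Subgame-perfect outcome: (Med, Y) with payoffs (5, 9).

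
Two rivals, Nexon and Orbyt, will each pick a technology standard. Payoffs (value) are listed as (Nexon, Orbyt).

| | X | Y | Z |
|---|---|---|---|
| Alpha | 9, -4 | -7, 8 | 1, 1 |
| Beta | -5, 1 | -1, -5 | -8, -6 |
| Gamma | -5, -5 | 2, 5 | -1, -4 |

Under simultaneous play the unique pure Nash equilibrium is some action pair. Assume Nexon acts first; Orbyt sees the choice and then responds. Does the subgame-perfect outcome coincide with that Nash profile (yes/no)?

Solve by backward induction (Nexon leads).
- Alpha → Orbyt plays Y (best of -4, 8, 1); Nexon gets -7.
- Beta → Orbyt plays X (best of 1, -5, -6); Nexon gets -5.
- Gamma → Orbyt plays Y (best of -5, 5, -4); Nexon gets 2.
Nexon's induced payoffs are -7, -5, 2, so Nexon commits to Gamma. Subgame-perfect outcome: (Gamma, Y) with payoffs (2, 5).
Now find the simultaneous Nash equilibrium.
Nexon's best replies: X→Alpha; Y→Gamma; Z→Alpha.
Orbyt's best replies: Alpha→Y; Beta→X; Gamma→Y.
The unique mutual best reply is (Gamma, Y), giving (2, 5).
Sequential outcome (Gamma, Y) coincides with the Nash profile (Gamma, Y).

yes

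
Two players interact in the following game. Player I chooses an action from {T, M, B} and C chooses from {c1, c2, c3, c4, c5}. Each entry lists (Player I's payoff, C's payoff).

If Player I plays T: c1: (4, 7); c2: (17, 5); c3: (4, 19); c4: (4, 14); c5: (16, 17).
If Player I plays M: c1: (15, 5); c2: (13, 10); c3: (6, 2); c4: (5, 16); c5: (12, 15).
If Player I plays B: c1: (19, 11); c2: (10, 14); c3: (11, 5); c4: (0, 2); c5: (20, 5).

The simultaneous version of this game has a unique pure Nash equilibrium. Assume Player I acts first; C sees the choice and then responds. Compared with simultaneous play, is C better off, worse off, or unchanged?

worse off

Work backward from C's decision.
- T: BR = c3, leader payoff 4.
- M: BR = c4, leader payoff 5.
- B: BR = c2, leader payoff 10.
Among 4, 5, 10, the best is 10 at B. Subgame-perfect outcome: (B, c2) with payoffs (10, 14).
For the simultaneous game, intersect best replies.
Player I's best replies: c1→B; c2→T; c3→B; c4→M; c5→B.
C's best replies: T→c3; M→c4; B→c2.
The unique mutual best reply is (M, c4), giving (5, 16).
C earns 14 sequentially versus 16 at the Nash outcome: worse off.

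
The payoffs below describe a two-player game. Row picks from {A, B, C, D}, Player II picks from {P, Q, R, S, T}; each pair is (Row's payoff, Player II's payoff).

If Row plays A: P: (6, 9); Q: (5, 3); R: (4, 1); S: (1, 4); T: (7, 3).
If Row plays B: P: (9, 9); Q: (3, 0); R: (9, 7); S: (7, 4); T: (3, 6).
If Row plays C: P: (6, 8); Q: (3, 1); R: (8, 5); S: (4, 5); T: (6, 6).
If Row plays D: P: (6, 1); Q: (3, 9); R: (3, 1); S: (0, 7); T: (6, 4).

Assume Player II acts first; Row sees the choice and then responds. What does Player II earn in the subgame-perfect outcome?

9

Solve by backward induction (Player II leads).
- P → Row plays B (best of 6, 9, 6, 6); Player II gets 9.
- Q → Row plays A (best of 5, 3, 3, 3); Player II gets 3.
- R → Row plays B (best of 4, 9, 8, 3); Player II gets 7.
- S → Row plays B (best of 1, 7, 4, 0); Player II gets 4.
- T → Row plays A (best of 7, 3, 6, 6); Player II gets 3.
Among 9, 3, 7, 4, 3, the best is 9 at P. Subgame-perfect outcome: (B, P) with payoffs (9, 9).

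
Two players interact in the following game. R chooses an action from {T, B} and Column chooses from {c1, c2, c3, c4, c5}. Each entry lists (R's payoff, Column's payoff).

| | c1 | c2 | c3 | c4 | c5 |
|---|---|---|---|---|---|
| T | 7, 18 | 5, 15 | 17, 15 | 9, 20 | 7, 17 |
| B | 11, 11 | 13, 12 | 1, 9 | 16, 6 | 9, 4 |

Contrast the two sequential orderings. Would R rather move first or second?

second

If R leads: Column's best replies are T→c4, B→c2; R's induced payoffs 9, 13; outcome (B, c2), payoffs (13, 12).
If Column leads: R's best replies are c1→B, c2→B, c3→T, c4→B, c5→B; Column's induced payoffs 11, 12, 15, 6, 4; outcome (T, c3), payoffs (17, 15).
R gets 13 moving first and 17 moving second, so R prefers to move second.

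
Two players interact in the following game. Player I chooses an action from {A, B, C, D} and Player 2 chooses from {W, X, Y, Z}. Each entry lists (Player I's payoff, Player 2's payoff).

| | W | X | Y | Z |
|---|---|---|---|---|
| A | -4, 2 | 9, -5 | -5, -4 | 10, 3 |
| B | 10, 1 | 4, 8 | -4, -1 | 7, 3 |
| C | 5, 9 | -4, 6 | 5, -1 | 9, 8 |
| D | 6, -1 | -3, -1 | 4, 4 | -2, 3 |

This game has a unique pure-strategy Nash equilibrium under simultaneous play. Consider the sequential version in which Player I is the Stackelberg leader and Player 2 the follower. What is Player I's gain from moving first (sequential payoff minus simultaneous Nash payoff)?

0

Player 2 best-responds to each possible Player I move:
- A: Player 2 compares 2, -5, -4, 3 and picks Z; Player I would get 10.
- B: Player 2 compares 1, 8, -1, 3 and picks X; Player I would get 4.
- C: Player 2 compares 9, 6, -1, 8 and picks W; Player I would get 5.
- D: Player 2 compares -1, -1, 4, 3 and picks Y; Player I would get 4.
Player I's induced payoffs are 10, 4, 5, 4, so Player I commits to A. Subgame-perfect outcome: (A, Z) with payoffs (10, 3).
Now find the simultaneous Nash equilibrium.
Player I's best replies: W→B; X→A; Y→C; Z→A.
Player 2's best replies: A→Z; B→X; C→W; D→Y.
Only (A, Z) has each player best-responding; Nash payoffs (10, 3).
Player I's commitment gain: 10 − 10 = 0.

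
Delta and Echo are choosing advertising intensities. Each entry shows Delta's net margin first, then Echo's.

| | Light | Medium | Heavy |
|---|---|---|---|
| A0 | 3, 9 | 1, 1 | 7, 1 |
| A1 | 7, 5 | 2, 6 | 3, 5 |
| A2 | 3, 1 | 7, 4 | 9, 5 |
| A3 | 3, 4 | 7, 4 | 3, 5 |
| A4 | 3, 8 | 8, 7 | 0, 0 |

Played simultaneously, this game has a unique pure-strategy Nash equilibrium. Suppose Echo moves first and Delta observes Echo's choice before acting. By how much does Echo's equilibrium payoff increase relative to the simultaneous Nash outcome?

Work backward from Delta's decision.
- Light: Delta compares 3, 7, 3, 3, 3 and picks A1; Echo would get 5.
- Medium: Delta compares 1, 2, 7, 7, 8 and picks A4; Echo would get 7.
- Heavy: Delta compares 7, 3, 9, 3, 0 and picks A2; Echo would get 5.
Among 5, 7, 5, the best is 7 at Medium. Subgame-perfect outcome: (A4, Medium) with payoffs (8, 7).
For the simultaneous game, intersect best replies.
Delta's best replies: Light→A1; Medium→A4; Heavy→A2.
Echo's best replies: A0→Light; A1→Medium; A2→Heavy; A3→Heavy; A4→Light.
The unique mutual best reply is (A2, Heavy), giving (9, 5).
Echo's commitment gain: 7 − 5 = 2.

2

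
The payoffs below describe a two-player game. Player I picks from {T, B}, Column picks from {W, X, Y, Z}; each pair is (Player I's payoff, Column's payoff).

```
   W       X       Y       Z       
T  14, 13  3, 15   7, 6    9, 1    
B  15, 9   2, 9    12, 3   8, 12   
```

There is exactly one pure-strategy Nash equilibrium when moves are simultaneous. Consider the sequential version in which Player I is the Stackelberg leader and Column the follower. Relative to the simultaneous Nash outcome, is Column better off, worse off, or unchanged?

worse off

Solve by backward induction (Player I leads).
- T → Column plays X (best of 13, 15, 6, 1); Player I gets 3.
- B → Column plays Z (best of 9, 9, 3, 12); Player I gets 8.
Maximizing over 3, 8, Player I chooses B. Subgame-perfect outcome: (B, Z) with payoffs (8, 12).
Now find the simultaneous Nash equilibrium.
Player I's best replies: W→B; X→T; Y→B; Z→T.
Column's best replies: T→X; B→Z.
Only (T, X) has each player best-responding; Nash payoffs (3, 15).
Column earns 12 sequentially versus 15 at the Nash outcome: worse off.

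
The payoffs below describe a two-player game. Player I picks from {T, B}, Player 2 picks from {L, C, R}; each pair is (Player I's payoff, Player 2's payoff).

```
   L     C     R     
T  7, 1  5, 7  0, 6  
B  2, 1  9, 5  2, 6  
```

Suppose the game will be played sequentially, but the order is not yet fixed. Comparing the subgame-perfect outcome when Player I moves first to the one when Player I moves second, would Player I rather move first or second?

first

If Player I leads: Player 2's best replies are T→C, B→R; Player I's induced payoffs 5, 2; outcome (T, C), payoffs (5, 7).
If Player 2 leads: Player I's best replies are L→T, C→B, R→B; Player 2's induced payoffs 1, 5, 6; outcome (B, R), payoffs (2, 6).
Player I gets 5 moving first and 2 moving second, so Player I prefers to move first.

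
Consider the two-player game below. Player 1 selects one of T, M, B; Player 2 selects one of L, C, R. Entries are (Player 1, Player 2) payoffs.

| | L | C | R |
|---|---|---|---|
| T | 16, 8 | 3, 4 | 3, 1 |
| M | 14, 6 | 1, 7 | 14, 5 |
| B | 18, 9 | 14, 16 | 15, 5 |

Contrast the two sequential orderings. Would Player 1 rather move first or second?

first

If Player 1 leads: Player 2's best replies are T→L, M→C, B→C; Player 1's induced payoffs 16, 1, 14; outcome (T, L), payoffs (16, 8).
If Player 2 leads: Player 1's best replies are L→B, C→B, R→B; Player 2's induced payoffs 9, 16, 5; outcome (B, C), payoffs (14, 16).
Player 1 gets 16 moving first and 14 moving second, so Player 1 prefers to move first.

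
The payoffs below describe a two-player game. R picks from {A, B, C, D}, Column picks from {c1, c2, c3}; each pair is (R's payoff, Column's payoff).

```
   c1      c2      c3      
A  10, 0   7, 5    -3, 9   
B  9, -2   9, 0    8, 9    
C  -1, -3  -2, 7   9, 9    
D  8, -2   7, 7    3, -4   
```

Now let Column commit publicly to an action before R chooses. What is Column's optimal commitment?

Backward induction with Column moving first.
- c1 → R plays A (best of 10, 9, -1, 8); Column gets 0.
- c2 → R plays B (best of 7, 9, -2, 7); Column gets 0.
- c3 → R plays C (best of -3, 8, 9, 3); Column gets 9.
Maximizing over 0, 0, 9, Column chooses c3. Subgame-perfect outcome: (C, c3) with payoffs (9, 9).

c3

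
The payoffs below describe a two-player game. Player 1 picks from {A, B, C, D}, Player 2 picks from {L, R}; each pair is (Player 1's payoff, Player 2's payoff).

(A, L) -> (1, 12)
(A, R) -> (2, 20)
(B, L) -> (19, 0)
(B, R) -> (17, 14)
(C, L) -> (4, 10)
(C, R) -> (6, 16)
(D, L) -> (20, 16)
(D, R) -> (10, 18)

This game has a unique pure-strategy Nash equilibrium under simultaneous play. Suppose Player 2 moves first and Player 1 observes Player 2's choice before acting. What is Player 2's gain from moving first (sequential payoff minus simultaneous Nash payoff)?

2

Solve by backward induction (Player 2 leads).
- L → Player 1 plays D (best of 1, 19, 4, 20); Player 2 gets 16.
- R → Player 1 plays B (best of 2, 17, 6, 10); Player 2 gets 14.
Maximizing over 16, 14, Player 2 chooses L. Subgame-perfect outcome: (D, L) with payoffs (20, 16).
Under simultaneous play:
Player 1's best replies: L→D; R→B.
Player 2's best replies: A→R; B→R; C→R; D→R.
The unique mutual best reply is (B, R), giving (17, 14).
Player 2's commitment gain: 16 − 14 = 2.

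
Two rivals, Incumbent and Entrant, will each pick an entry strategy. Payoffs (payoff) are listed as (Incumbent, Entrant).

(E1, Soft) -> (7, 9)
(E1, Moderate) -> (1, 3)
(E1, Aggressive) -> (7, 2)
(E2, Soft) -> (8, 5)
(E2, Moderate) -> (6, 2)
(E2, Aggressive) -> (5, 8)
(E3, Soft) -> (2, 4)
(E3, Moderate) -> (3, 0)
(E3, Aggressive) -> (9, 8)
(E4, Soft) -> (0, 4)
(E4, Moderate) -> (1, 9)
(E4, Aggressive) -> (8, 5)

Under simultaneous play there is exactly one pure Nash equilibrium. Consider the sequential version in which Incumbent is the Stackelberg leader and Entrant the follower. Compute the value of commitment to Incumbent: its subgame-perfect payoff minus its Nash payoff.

Work backward from Entrant's decision.
- E1 → Entrant plays Soft (best of 9, 3, 2); Incumbent gets 7.
- E2 → Entrant plays Aggressive (best of 5, 2, 8); Incumbent gets 5.
- E3 → Entrant plays Aggressive (best of 4, 0, 8); Incumbent gets 9.
- E4 → Entrant plays Moderate (best of 4, 9, 5); Incumbent gets 1.
Incumbent's induced payoffs are 7, 5, 9, 1, so Incumbent commits to E3. Subgame-perfect outcome: (E3, Aggressive) with payoffs (9, 8).
Under simultaneous play:
Incumbent's best replies: Soft→E2; Moderate→E2; Aggressive→E3.
Entrant's best replies: E1→Soft; E2→Aggressive; E3→Aggressive; E4→Moderate.
The unique mutual best reply is (E3, Aggressive), giving (9, 8).
Incumbent's commitment gain: 9 − 9 = 0.

0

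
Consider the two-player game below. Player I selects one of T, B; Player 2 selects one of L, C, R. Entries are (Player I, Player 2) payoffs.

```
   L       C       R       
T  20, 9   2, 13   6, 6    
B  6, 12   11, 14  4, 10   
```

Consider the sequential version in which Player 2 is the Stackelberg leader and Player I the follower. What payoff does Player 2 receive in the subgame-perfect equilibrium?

14

Solve by backward induction (Player 2 leads).
- L: Player I compares 20, 6 and picks T; Player 2 would get 9.
- C: Player I compares 2, 11 and picks B; Player 2 would get 14.
- R: Player I compares 6, 4 and picks T; Player 2 would get 6.
Among 9, 14, 6, the best is 14 at C. Subgame-perfect outcome: (B, C) with payoffs (11, 14).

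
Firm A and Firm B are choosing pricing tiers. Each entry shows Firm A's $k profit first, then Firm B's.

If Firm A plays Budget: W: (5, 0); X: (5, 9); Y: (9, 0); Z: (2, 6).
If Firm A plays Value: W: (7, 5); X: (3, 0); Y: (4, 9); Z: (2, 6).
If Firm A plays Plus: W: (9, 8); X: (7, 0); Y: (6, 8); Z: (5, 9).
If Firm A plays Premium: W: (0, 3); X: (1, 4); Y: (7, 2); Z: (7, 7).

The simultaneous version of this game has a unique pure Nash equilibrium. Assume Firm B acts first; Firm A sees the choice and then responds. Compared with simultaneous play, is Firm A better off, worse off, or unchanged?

Backward induction with Firm B moving first.
- W → Firm A plays Plus (best of 5, 7, 9, 0); Firm B gets 8.
- X → Firm A plays Plus (best of 5, 3, 7, 1); Firm B gets 0.
- Y → Firm A plays Budget (best of 9, 4, 6, 7); Firm B gets 0.
- Z → Firm A plays Premium (best of 2, 2, 5, 7); Firm B gets 7.
Maximizing over 8, 0, 0, 7, Firm B chooses W. Subgame-perfect outcome: (Plus, W) with payoffs (9, 8).
For the simultaneous game, intersect best replies.
Firm A's best replies: W→Plus; X→Plus; Y→Budget; Z→Premium.
Firm B's best replies: Budget→X; Value→Y; Plus→Z; Premium→Z.
Only (Premium, Z) has each player best-responding; Nash payoffs (7, 7).
Firm A earns 9 sequentially versus 7 at the Nash outcome: better off.

better off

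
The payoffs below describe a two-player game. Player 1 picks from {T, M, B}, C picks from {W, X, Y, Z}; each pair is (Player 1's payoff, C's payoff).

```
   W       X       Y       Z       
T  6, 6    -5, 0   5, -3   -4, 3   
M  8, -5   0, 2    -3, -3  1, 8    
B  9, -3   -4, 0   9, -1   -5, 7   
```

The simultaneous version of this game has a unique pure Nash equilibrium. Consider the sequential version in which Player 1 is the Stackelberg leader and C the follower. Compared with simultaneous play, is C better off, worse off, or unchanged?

worse off

Backward induction with Player 1 moving first.
- T: C compares 6, 0, -3, 3 and picks W; Player 1 would get 6.
- M: C compares -5, 2, -3, 8 and picks Z; Player 1 would get 1.
- B: C compares -3, 0, -1, 7 and picks Z; Player 1 would get -5.
Among 6, 1, -5, the best is 6 at T. Subgame-perfect outcome: (T, W) with payoffs (6, 6).
For the simultaneous game, intersect best replies.
Player 1's best replies: W→B; X→M; Y→B; Z→M.
C's best replies: T→W; M→Z; B→Z.
Only (M, Z) has each player best-responding; Nash payoffs (1, 8).
C earns 6 sequentially versus 8 at the Nash outcome: worse off.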